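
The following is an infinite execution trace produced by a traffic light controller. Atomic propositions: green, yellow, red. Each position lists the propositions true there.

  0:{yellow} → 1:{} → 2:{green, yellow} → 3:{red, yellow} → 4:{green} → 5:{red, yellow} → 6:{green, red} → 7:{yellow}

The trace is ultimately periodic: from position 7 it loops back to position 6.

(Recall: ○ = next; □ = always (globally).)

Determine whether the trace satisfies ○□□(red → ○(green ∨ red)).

The position after 0 is 1; □□(red → ○(green ∨ red)) is false there.

Does not hold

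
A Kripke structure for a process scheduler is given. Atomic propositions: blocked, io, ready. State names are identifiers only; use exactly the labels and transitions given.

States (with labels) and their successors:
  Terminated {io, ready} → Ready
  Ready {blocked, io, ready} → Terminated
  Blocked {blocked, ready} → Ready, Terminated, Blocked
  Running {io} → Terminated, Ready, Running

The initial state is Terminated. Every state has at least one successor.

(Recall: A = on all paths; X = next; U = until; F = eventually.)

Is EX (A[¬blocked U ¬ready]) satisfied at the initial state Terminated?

States satisfying A[¬blocked U ¬ready]: {Running}.
States satisfying EX (A[¬blocked U ¬ready]): {Running}.
No suitable path/successor from Terminated witnesses the formula.
Terminated ∉ Sat(EX (A[¬blocked U ¬ready])).

No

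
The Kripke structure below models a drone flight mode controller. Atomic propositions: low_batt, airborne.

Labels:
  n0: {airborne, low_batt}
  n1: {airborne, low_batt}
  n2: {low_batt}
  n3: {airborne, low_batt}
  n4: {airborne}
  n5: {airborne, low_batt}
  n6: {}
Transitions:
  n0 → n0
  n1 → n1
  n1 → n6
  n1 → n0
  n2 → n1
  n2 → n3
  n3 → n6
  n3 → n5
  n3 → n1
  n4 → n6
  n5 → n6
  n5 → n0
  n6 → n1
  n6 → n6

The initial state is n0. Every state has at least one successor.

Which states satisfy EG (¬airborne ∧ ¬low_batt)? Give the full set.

{n6}

States satisfying ¬airborne ∧ ¬low_batt: {n6}.
States satisfying EG (¬airborne ∧ ¬low_batt): {n6}.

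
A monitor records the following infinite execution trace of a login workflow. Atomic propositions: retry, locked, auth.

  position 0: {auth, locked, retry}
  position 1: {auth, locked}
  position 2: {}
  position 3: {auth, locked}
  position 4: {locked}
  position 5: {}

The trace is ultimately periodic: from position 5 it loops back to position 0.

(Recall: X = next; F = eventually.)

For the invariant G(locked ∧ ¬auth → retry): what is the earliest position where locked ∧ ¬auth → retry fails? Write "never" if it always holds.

Check locked ∧ ¬auth → retry at each position in order: 0 ✓, 1 ✓, 2 ✓, 3 ✓.
At position 4 the labels are {locked}, so locked ∧ ¬auth → retry is false there. This is the first violation.

4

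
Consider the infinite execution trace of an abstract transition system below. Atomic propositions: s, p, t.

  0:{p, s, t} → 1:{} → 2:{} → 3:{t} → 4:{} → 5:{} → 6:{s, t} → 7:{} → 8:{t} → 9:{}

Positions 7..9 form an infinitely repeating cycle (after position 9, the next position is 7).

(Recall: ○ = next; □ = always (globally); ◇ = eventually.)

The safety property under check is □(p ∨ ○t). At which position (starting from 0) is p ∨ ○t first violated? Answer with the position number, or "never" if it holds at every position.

Check p ∨ ○t at each position in order: 0 ✓.
At position 1 the labels are {} and the next position 2 has {}, so p ∨ ○t is false there. This is the first violation.

1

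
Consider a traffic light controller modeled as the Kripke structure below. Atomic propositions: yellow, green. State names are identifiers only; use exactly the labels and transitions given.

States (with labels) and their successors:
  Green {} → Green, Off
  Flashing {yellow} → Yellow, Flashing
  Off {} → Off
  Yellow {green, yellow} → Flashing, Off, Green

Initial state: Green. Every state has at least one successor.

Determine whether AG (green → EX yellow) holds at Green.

Yes

States satisfying green → EX yellow: {Green, Flashing, Off, Yellow}.
States satisfying AG (green → EX yellow): {Green, Flashing, Off, Yellow}.
Every state reachable from Green satisfies green → EX yellow.
Green ∈ Sat(AG (green → EX yellow)).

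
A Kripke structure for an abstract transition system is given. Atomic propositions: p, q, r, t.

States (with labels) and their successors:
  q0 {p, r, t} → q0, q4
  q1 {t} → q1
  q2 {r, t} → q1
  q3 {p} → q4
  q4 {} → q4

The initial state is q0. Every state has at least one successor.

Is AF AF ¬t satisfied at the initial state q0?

States satisfying AF ¬t: {q3, q4}.
States satisfying AF AF ¬t: {q3, q4}.
There is a path from q0 along which AF ¬t never holds.
q0 ∉ Sat(AF AF ¬t).

Does not hold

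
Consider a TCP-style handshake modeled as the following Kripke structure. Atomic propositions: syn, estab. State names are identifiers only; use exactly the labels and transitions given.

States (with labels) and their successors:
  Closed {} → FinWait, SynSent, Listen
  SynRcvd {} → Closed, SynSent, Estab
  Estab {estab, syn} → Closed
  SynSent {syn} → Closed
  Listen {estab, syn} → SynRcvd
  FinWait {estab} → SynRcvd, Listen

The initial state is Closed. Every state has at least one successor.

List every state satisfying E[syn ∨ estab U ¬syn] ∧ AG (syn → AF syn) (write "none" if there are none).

States satisfying syn ∨ estab: {Estab, SynSent, Listen, FinWait}.
States satisfying ¬syn: {Closed, SynRcvd, FinWait}.
States satisfying E[syn ∨ estab U ¬syn]: {Closed, SynRcvd, Estab, SynSent, Listen, FinWait}.
States satisfying syn → AF syn: {Closed, SynRcvd, Estab, SynSent, Listen, FinWait}.
States satisfying AG (syn → AF syn): {Closed, SynRcvd, Estab, SynSent, Listen, FinWait}.
States satisfying E[syn ∨ estab U ¬syn] ∧ AG (syn → AF syn): {Closed, SynRcvd, Estab, SynSent, Listen, FinWait}.

{Closed, SynRcvd, Estab, SynSent, Listen, FinWait}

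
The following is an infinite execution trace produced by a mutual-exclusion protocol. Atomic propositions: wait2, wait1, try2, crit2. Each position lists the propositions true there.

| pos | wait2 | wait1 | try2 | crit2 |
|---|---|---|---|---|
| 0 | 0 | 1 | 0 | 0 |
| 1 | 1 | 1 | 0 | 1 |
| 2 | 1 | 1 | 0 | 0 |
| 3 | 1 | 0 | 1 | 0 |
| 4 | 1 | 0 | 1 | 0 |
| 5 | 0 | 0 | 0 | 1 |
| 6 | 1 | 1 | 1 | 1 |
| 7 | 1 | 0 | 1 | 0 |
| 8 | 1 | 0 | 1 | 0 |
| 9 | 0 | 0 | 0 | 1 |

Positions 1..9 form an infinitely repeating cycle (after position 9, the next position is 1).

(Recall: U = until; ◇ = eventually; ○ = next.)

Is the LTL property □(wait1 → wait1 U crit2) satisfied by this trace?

wait1 → wait1 U crit2 must hold at every position from 0 onward. It fails at position 2, so □(wait1 → wait1 U crit2) is false.
Positions where wait1 holds: 0, 1, 2, 6.
Check wait1 U crit2 at each: 0→ok, 1→ok, 2→fails, 6→ok.

Violated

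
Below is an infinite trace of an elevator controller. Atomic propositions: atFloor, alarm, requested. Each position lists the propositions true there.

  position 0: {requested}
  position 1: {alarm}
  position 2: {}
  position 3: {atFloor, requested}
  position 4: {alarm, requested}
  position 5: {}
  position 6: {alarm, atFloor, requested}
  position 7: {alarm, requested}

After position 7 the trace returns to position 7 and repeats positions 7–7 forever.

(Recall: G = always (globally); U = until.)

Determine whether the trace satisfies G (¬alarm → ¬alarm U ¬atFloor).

Holds

¬alarm → ¬alarm U ¬atFloor holds at every position 0..7, and those are all positions ever visited, so G (¬alarm → ¬alarm U ¬atFloor) holds.
Positions where ¬alarm holds: 0, 2, 3, 5.
Check ¬alarm U ¬atFloor at each: 0→ok, 2→ok, 3→ok, 5→ok.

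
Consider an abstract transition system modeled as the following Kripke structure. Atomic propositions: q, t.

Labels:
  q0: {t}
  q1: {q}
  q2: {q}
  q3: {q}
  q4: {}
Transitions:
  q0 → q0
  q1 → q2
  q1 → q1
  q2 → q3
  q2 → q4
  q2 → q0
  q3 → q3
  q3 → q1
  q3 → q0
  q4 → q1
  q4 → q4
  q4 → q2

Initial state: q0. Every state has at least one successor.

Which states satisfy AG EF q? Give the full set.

States satisfying EF q: {q1, q2, q3, q4}.
States satisfying AG EF q: ∅.

none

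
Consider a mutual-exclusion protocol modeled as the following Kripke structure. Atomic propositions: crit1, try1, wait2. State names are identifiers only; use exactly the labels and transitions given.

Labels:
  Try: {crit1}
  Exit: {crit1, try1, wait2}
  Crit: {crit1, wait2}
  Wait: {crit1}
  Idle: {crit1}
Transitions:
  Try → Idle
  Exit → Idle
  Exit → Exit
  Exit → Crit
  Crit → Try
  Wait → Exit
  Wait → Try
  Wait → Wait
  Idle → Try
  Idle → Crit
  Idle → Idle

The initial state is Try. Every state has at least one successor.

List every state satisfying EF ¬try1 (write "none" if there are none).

{Try, Exit, Crit, Wait, Idle}

States satisfying ¬try1: {Try, Crit, Wait, Idle}.
States satisfying EF ¬try1: {Try, Exit, Crit, Wait, Idle}.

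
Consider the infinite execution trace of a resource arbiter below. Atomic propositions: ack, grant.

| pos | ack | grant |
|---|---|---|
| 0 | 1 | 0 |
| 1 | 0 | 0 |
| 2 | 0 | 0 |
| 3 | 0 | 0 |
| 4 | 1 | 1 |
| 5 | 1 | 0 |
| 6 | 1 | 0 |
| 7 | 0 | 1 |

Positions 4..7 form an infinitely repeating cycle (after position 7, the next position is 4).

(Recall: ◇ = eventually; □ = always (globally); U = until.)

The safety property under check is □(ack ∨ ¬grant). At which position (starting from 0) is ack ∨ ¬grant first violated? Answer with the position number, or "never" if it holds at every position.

7

Check ack ∨ ¬grant at each position in order: 0 ✓, 1 ✓, 2 ✓, 3 ✓, 4 ✓, 5 ✓, 6 ✓.
At position 7 the labels are {grant}, so ack ∨ ¬grant is false there. This is the first violation.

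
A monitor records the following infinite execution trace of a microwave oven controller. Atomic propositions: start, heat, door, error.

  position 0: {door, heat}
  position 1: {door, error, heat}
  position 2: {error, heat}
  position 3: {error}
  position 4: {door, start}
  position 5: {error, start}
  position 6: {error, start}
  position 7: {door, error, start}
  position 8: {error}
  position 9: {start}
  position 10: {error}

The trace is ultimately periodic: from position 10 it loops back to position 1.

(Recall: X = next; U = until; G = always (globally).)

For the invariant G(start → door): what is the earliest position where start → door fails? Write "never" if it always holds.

5

Check start → door at each position in order: 0 ✓, 1 ✓, 2 ✓, 3 ✓, 4 ✓.
At position 5 the labels are {error, start}, so start → door is false there. This is the first violation.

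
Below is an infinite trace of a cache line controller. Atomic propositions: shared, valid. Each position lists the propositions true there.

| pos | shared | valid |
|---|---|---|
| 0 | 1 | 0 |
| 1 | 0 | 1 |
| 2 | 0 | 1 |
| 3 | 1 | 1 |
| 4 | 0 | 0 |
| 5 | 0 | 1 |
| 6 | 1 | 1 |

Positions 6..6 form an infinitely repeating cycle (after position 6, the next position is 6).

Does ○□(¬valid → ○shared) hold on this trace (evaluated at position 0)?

No

The position after 0 is 1; □(¬valid → ○shared) is false there.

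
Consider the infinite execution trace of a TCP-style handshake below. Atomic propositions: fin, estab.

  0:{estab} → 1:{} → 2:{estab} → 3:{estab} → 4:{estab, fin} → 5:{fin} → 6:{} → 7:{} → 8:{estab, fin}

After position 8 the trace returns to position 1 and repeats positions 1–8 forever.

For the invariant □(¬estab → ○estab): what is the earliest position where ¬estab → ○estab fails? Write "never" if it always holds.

Check ¬estab → ○estab at each position in order: 0 ✓, 1 ✓, 2 ✓, 3 ✓, 4 ✓.
At position 5 the labels are {fin} and the next position 6 has {}, so ¬estab → ○estab is false there. This is the first violation.

5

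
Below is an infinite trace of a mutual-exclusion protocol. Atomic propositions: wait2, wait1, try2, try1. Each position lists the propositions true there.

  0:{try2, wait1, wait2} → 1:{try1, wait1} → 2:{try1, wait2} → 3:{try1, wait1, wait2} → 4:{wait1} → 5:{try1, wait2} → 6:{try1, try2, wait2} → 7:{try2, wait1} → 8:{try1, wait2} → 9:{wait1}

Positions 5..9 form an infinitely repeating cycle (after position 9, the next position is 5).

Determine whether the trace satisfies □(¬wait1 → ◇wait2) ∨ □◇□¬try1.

Holds

¬wait1 → ◇wait2 holds at every position 0..9, and those are all positions ever visited, so □(¬wait1 → ◇wait2) holds.
Positions where ¬wait1 holds: 2, 5, 6, 8.
Check ◇wait2 at each: 2→ok, 5→ok, 6→ok, 8→ok.
◇□¬try1 must hold at every position from 0 onward. It fails at position 0, so □◇□¬try1 is false.
At position 0: □(¬wait1 → ◇wait2) is true; □◇□¬try1 is false; so □(¬wait1 → ◇wait2) ∨ □◇□¬try1 is true.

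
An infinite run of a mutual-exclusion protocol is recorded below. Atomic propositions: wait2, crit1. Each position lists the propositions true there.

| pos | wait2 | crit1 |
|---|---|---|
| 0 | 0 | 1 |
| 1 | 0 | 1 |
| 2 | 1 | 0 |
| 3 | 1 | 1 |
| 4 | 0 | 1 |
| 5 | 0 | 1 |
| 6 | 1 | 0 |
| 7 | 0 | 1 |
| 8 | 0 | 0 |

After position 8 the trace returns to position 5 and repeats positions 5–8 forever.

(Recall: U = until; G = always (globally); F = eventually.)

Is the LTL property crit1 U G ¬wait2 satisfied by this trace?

Walking from position 0: at position 2, G ¬wait2 has not yet held and crit1 fails, so crit1 U G ¬wait2 is false.

Violated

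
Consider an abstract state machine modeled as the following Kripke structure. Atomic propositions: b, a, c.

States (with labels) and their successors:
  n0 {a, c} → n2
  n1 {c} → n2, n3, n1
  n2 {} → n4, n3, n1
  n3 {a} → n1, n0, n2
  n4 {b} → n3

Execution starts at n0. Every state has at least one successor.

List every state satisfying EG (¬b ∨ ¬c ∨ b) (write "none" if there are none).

{n0, n1, n2, n3, n4}

States satisfying ¬b ∨ ¬c ∨ b: {n0, n1, n2, n3, n4}.
States satisfying EG (¬b ∨ ¬c ∨ b): {n0, n1, n2, n3, n4}.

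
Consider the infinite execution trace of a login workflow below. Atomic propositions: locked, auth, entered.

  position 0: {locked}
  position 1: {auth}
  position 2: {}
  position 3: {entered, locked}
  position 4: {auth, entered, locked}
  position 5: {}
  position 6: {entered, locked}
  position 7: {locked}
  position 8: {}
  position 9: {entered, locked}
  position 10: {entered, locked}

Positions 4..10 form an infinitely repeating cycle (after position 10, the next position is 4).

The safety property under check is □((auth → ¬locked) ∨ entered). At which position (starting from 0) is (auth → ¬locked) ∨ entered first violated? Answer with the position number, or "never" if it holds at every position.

(auth → ¬locked) ∨ entered holds at every position 0..10, and those are all the positions the trace ever visits, so the invariant □((auth → ¬locked) ∨ entered) is never violated.

never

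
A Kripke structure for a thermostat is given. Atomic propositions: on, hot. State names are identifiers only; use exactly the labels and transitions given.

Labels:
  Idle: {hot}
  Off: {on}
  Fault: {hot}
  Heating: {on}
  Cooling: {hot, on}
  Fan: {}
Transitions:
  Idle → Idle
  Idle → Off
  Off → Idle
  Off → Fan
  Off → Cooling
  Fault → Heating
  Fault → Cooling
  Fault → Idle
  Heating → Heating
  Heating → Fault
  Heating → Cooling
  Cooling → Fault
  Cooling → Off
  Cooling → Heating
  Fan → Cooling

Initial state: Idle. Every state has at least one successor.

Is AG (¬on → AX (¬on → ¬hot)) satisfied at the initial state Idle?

States satisfying ¬on → AX (¬on → ¬hot): {Off, Heating, Cooling, Fan}.
States satisfying AG (¬on → AX (¬on → ¬hot)): ∅.
Fault is reachable from Idle and violates ¬on → AX (¬on → ¬hot), so AG fails at Idle.
Idle ∉ Sat(AG (¬on → AX (¬on → ¬hot))).

No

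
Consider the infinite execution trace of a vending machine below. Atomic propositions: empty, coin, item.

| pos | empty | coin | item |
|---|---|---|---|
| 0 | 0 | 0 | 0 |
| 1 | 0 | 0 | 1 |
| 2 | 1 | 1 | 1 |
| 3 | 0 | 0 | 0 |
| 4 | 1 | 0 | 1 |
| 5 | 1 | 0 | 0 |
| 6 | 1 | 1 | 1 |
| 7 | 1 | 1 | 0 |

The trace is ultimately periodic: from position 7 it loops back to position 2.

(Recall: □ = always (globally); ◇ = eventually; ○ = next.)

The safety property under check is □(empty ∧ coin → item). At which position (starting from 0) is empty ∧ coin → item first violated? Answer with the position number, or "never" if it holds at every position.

7

Check empty ∧ coin → item at each position in order: 0 ✓, 1 ✓, 2 ✓, 3 ✓, 4 ✓, 5 ✓, 6 ✓.
At position 7 the labels are {coin, empty}, so empty ∧ coin → item is false there. This is the first violation.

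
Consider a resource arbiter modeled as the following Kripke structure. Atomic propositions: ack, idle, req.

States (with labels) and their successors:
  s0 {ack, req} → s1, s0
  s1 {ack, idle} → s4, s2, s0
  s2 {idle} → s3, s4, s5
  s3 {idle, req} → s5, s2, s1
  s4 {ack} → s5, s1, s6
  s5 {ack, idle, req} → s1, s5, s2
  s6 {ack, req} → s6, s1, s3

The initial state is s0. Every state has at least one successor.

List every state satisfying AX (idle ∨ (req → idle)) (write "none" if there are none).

{s2, s3, s5}

States satisfying idle ∨ (req → idle): {s1, s2, s3, s4, s5}.
States satisfying AX (idle ∨ (req → idle)): {s2, s3, s5}.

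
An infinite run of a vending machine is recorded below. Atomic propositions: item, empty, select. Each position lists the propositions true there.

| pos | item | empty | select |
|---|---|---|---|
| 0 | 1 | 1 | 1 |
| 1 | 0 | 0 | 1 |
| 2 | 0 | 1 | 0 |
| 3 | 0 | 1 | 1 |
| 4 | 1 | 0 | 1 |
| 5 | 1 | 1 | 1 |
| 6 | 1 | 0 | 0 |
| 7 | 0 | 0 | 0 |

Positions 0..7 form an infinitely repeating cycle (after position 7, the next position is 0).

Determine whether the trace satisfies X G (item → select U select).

The position after 0 is 1; G (item → select U select) is false there.

Violated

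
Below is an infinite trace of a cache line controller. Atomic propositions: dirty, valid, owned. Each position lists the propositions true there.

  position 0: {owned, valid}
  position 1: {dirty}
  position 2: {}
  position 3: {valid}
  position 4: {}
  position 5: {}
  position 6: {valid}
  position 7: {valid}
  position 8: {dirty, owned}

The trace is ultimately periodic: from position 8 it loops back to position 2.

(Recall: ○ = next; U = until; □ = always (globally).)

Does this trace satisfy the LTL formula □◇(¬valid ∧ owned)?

◇(¬valid ∧ owned) holds at every position 0..8, and those are all positions ever visited, so □◇(¬valid ∧ owned) holds.

Yes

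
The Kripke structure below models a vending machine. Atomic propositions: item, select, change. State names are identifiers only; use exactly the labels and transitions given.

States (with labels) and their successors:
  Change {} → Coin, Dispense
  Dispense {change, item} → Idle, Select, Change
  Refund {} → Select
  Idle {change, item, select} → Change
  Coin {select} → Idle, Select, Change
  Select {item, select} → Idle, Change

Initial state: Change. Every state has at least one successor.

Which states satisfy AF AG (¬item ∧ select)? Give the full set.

States satisfying AG (¬item ∧ select): ∅.
States satisfying AF AG (¬item ∧ select): ∅.

none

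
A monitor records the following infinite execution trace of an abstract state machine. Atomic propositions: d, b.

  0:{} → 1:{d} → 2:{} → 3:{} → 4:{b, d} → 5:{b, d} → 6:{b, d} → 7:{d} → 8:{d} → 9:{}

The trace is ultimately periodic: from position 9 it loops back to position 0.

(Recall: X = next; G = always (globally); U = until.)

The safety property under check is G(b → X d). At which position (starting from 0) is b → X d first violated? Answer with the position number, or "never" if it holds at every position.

b → X d holds at every position 0..9, and those are all the positions the trace ever visits, so the invariant G(b → X d) is never violated.

never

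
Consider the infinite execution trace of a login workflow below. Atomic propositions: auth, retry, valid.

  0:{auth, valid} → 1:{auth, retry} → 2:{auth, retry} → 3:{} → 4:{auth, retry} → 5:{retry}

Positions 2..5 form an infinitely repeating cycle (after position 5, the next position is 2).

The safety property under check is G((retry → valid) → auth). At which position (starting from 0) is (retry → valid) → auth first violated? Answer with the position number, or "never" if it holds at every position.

Check (retry → valid) → auth at each position in order: 0 ✓, 1 ✓, 2 ✓.
At position 3 the labels are {}, so (retry → valid) → auth is false there. This is the first violation.

3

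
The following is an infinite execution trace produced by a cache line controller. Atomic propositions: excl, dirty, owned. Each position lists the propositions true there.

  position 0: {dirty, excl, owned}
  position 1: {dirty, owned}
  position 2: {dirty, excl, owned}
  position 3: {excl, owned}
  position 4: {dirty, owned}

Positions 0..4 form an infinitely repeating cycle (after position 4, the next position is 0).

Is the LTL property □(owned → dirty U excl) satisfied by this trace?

Holds

owned → dirty U excl holds at every position 0..4, and those are all positions ever visited, so □(owned → dirty U excl) holds.
Positions where owned holds: 0, 1, 2, 3, 4.
Check dirty U excl at each: 0→ok, 1→ok, 2→ok, 3→ok, 4→ok.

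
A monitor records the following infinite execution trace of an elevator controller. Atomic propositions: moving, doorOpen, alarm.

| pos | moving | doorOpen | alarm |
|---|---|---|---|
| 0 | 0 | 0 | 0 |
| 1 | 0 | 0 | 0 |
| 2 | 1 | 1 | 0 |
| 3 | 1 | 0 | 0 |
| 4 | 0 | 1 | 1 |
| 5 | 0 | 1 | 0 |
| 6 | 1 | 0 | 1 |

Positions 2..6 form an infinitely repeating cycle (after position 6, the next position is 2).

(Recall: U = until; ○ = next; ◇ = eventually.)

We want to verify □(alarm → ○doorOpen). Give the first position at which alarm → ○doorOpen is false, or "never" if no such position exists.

never

alarm → ○doorOpen holds at every position 0..6, and those are all the positions the trace ever visits, so the invariant □(alarm → ○doorOpen) is never violated.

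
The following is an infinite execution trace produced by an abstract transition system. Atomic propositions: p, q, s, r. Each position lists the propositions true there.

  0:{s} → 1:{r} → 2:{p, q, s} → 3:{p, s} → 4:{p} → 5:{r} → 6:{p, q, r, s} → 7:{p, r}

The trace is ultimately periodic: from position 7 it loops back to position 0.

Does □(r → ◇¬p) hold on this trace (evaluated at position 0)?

Satisfied

r → ◇¬p holds at every position 0..7, and those are all positions ever visited, so □(r → ◇¬p) holds.
Positions where r holds: 1, 5, 6, 7.
Check ◇¬p at each: 1→ok, 5→ok, 6→ok, 7→ok.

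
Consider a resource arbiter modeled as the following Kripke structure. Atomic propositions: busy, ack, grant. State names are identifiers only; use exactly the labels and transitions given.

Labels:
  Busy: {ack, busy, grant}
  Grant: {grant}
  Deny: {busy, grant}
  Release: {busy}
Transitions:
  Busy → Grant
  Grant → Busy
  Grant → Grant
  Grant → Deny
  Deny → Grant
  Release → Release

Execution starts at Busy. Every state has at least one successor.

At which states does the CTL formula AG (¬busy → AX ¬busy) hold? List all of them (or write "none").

States satisfying ¬busy → AX ¬busy: {Busy, Deny, Release}.
States satisfying AG (¬busy → AX ¬busy): {Release}.

{Release}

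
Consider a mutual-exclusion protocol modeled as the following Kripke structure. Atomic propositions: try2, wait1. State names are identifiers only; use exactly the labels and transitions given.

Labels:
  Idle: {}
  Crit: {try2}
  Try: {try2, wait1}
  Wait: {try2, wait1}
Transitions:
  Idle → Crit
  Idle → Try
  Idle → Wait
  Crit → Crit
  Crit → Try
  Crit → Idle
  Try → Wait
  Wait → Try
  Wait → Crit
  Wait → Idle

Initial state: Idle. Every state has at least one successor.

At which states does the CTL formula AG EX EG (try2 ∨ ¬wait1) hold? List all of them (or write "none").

{Idle, Crit, Try, Wait}

States satisfying EX EG (try2 ∨ ¬wait1): {Idle, Crit, Try, Wait}.
States satisfying AG EX EG (try2 ∨ ¬wait1): {Idle, Crit, Try, Wait}.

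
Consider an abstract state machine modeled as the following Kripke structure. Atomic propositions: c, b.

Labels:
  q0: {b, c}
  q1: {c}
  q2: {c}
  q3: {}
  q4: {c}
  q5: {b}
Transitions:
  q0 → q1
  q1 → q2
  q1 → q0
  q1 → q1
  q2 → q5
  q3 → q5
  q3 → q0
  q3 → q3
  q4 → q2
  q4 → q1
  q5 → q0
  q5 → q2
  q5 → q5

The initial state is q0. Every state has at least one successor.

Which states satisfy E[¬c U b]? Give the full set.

{q0, q3, q5}

States satisfying ¬c: {q3, q5}.
States satisfying b: {q0, q5}.
States satisfying E[¬c U b]: {q0, q3, q5}.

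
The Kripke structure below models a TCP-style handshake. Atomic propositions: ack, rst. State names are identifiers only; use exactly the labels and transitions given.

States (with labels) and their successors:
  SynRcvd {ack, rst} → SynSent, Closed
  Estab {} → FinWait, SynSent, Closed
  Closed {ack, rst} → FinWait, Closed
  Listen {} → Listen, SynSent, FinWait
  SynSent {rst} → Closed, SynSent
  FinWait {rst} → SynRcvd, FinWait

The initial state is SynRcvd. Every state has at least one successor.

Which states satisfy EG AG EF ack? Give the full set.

States satisfying AG EF ack: {SynRcvd, Estab, Closed, Listen, SynSent, FinWait}.
States satisfying EG AG EF ack: {SynRcvd, Estab, Closed, Listen, SynSent, FinWait}.

{SynRcvd, Estab, Closed, Listen, SynSent, FinWait}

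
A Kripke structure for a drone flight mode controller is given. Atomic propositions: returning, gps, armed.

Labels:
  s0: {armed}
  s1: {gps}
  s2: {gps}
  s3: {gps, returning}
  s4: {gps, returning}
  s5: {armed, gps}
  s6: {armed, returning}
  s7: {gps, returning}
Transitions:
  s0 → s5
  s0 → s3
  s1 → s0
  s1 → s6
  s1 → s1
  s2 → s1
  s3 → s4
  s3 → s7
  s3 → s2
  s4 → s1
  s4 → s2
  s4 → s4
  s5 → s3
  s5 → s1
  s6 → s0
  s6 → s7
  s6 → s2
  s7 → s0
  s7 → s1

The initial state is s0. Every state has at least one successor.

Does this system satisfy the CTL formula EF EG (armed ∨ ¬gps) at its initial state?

States satisfying EG (armed ∨ ¬gps): ∅.
States satisfying EF EG (armed ∨ ¬gps): ∅.
No suitable path/successor from s0 witnesses the formula.
s0 ∉ Sat(EF EG (armed ∨ ¬gps)).

Violated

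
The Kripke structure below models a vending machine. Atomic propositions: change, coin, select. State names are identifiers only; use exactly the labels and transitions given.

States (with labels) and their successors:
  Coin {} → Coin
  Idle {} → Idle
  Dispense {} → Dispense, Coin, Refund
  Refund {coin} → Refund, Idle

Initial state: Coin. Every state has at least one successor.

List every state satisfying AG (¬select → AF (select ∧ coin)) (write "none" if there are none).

none

States satisfying ¬select → AF (select ∧ coin): ∅.
States satisfying AG (¬select → AF (select ∧ coin)): ∅.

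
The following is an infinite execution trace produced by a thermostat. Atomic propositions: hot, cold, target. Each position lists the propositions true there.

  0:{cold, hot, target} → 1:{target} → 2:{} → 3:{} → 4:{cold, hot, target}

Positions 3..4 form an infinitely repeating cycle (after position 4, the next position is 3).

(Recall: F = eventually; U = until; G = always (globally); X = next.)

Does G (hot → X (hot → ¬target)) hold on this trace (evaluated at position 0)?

hot → X (hot → ¬target) holds at every position 0..4, and those are all positions ever visited, so G (hot → X (hot → ¬target)) holds.
Positions where hot holds: 0, 4.
Check X (hot → ¬target) at each: 0→ok, 4→ok.

Holds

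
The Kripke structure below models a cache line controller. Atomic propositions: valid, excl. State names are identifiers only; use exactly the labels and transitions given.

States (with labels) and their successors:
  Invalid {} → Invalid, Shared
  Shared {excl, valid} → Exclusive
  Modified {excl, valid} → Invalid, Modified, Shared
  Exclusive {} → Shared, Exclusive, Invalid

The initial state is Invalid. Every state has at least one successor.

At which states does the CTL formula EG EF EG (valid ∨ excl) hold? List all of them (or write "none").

{Modified}

States satisfying EF EG (valid ∨ excl): {Modified}.
States satisfying EG EF EG (valid ∨ excl): {Modified}.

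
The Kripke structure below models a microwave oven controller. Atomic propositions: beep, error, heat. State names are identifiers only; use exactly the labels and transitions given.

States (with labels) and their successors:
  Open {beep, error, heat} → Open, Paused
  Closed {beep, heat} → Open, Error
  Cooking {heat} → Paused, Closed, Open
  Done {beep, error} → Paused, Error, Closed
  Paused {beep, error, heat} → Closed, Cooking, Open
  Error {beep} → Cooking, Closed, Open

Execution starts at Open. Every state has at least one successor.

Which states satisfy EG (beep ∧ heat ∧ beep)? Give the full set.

States satisfying beep ∧ heat ∧ beep: {Open, Closed, Paused}.
States satisfying EG (beep ∧ heat ∧ beep): {Open, Closed, Paused}.

{Open, Closed, Paused}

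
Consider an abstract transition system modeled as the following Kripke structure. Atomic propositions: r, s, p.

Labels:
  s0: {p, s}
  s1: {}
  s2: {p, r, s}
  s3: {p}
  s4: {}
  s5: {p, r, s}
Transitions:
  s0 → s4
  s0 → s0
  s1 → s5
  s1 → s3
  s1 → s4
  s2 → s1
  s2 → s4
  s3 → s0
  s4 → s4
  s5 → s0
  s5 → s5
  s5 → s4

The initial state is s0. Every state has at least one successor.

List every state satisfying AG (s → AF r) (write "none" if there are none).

{s4}

States satisfying s → AF r: {s1, s2, s3, s4, s5}.
States satisfying AG (s → AF r): {s4}.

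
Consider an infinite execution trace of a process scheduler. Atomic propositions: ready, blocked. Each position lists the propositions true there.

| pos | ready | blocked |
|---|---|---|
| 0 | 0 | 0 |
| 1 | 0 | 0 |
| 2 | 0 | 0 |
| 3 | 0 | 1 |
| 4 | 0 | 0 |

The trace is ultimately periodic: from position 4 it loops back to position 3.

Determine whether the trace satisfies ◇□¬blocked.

Violated

□¬blocked is false at every position 0..4, so it never becomes true and ◇□¬blocked fails.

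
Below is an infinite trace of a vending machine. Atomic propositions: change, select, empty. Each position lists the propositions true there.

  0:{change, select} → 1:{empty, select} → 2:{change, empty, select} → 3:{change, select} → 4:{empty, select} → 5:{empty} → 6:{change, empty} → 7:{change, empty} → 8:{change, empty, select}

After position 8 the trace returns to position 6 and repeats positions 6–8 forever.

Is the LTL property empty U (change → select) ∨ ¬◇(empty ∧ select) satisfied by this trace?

Walking from position 0: change → select first holds at position 0, and empty holds at every earlier position along the way, so empty U (change → select) holds.
At position 0: empty U (change → select) is true; ¬◇(empty ∧ select) is false; so empty U (change → select) ∨ ¬◇(empty ∧ select) is true.

Satisfied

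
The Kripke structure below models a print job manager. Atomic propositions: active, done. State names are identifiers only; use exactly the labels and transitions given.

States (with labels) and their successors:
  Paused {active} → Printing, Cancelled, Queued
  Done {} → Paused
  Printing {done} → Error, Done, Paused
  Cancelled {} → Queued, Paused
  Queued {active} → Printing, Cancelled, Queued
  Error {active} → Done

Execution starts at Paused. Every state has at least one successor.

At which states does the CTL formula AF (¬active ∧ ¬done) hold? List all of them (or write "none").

{Done, Cancelled, Error}

States satisfying ¬active ∧ ¬done: {Done, Cancelled}.
States satisfying AF (¬active ∧ ¬done): {Done, Cancelled, Error}.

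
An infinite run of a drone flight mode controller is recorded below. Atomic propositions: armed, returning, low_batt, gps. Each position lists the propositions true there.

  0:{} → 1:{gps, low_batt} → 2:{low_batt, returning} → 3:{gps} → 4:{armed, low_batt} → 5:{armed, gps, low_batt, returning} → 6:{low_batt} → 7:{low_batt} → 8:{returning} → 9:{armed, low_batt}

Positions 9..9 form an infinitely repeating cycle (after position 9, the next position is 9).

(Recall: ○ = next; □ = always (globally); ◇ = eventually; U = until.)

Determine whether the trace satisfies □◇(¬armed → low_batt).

Yes

◇(¬armed → low_batt) holds at every position 0..9, and those are all positions ever visited, so □◇(¬armed → low_batt) holds.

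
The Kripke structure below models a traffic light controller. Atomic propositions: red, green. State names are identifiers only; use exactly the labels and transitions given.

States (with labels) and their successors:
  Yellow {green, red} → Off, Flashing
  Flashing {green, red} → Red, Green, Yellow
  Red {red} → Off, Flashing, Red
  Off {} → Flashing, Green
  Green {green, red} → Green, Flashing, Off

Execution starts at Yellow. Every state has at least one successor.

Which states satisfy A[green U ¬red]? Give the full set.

States satisfying green: {Yellow, Flashing, Green}.
States satisfying ¬red: {Off}.
States satisfying A[green U ¬red]: {Off}.

{Off}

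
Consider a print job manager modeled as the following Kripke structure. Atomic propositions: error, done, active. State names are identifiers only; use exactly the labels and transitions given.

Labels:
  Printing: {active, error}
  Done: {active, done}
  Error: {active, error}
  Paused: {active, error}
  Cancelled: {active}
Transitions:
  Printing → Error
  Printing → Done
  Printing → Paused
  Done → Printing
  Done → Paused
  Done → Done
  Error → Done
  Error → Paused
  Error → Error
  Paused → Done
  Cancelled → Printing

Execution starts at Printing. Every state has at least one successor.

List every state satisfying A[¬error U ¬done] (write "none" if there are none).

{Printing, Error, Paused, Cancelled}

States satisfying ¬error: {Done, Cancelled}.
States satisfying ¬done: {Printing, Error, Paused, Cancelled}.
States satisfying A[¬error U ¬done]: {Printing, Error, Paused, Cancelled}.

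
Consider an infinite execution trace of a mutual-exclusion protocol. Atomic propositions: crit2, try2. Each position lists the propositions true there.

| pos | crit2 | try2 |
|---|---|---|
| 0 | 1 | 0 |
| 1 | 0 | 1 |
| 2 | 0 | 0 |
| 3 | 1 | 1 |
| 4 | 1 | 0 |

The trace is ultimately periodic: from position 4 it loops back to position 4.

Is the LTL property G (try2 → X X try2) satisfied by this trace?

No

try2 → X X try2 must hold at every position from 0 onward. It fails at position 3, so G (try2 → X X try2) is false.
Positions where try2 holds: 1, 3.
Check X X try2 at each: 1→ok, 3→fails.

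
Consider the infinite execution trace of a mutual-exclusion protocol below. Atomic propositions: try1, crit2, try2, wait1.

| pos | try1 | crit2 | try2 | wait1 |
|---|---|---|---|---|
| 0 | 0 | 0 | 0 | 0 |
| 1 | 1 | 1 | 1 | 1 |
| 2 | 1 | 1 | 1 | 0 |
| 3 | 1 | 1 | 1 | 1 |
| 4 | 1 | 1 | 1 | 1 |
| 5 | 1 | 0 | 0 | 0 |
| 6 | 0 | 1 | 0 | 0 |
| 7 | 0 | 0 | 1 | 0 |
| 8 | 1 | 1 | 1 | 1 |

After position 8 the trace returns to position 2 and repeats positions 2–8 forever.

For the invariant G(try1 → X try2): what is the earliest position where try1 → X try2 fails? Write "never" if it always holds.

4

Check try1 → X try2 at each position in order: 0 ✓, 1 ✓, 2 ✓, 3 ✓.
At position 4 the labels are {crit2, try1, try2, wait1} and the next position 5 has {try1}, so try1 → X try2 is false there. This is the first violation.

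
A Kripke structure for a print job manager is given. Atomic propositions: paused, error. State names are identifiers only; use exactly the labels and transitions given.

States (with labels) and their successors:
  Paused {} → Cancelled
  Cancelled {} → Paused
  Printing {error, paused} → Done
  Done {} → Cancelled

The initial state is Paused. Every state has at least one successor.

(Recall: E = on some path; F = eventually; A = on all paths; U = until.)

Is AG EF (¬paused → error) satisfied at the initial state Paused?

Does not hold

States satisfying EF (¬paused → error): {Printing}.
States satisfying AG EF (¬paused → error): ∅.
Cancelled is reachable from Paused and violates EF (¬paused → error), so AG fails at Paused.
Paused ∉ Sat(AG EF (¬paused → error)).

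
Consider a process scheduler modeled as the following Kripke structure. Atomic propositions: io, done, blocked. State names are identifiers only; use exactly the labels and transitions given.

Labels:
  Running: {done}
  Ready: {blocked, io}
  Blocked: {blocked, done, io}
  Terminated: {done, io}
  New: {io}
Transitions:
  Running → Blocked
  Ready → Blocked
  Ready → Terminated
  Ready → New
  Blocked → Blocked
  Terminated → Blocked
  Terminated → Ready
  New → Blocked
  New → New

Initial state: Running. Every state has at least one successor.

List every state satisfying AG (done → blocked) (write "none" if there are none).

States satisfying done → blocked: {Ready, Blocked, New}.
States satisfying AG (done → blocked): {Blocked, New}.

{Blocked, New}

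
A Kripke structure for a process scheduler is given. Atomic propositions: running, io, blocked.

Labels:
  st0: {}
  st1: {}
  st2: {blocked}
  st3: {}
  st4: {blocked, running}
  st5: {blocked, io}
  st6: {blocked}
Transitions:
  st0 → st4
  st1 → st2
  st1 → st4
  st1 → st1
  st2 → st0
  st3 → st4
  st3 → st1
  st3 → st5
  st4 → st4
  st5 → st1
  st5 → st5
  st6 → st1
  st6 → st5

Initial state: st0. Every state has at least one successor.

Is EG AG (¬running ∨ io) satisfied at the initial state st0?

States satisfying AG (¬running ∨ io): ∅.
States satisfying EG AG (¬running ∨ io): ∅.
No suitable path/successor from st0 witnesses the formula.
st0 ∉ Sat(EG AG (¬running ∨ io)).

No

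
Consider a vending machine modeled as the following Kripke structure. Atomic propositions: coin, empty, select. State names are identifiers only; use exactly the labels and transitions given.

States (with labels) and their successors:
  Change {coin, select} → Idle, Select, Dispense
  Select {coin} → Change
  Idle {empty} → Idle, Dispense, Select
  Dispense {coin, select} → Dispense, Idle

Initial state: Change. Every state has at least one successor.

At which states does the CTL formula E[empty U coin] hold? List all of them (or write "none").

States satisfying empty: {Idle}.
States satisfying coin: {Change, Select, Dispense}.
States satisfying E[empty U coin]: {Change, Select, Idle, Dispense}.

{Change, Select, Idle, Dispense}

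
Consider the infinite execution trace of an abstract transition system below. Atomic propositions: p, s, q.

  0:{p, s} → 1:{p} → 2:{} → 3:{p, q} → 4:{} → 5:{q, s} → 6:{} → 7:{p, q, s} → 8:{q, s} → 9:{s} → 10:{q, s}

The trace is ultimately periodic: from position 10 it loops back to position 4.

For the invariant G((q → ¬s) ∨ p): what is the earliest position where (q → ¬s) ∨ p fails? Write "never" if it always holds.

5

Check (q → ¬s) ∨ p at each position in order: 0 ✓, 1 ✓, 2 ✓, 3 ✓, 4 ✓.
At position 5 the labels are {q, s}, so (q → ¬s) ∨ p is false there. This is the first violation.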